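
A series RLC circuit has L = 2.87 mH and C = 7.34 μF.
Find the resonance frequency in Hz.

Step 1 — Resonance condition Im(Z)=0 gives ω₀ = 1/√(LC).
Step 2 — ω₀ = 1/√(0.00287·7.34e-06) = 6890 rad/s.
Step 3 — f₀ = ω₀/(2π) = 1097 Hz.

f₀ = 1097 Hz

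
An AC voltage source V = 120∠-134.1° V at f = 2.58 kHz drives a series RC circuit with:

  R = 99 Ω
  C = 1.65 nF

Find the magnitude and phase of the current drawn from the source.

Step 1 — Angular frequency: ω = 2π·f = 2π·2580 = 1.621e+04 rad/s.
Step 2 — Component impedances:
  R: Z = R = 99 Ω
  C: Z = 1/(jωC) = -j/(ω·C) = 0 - j3.739e+04 Ω
Step 3 — Series combination: Z_total = R + C = 99 - j3.739e+04 Ω = 3.739e+04∠-89.8° Ω.
Step 4 — Source phasor: V = 120∠-134.1° V = -83.51 - j86.18 V.
Step 5 — Ohm's law: I = V / Z_total = (-83.51 - j86.18) / (99 - j3.739e+04) = 0.002299 - j0.00224 A.
Step 6 — Convert to polar: |I| = 0.00321 A, ∠I = -44.3°.

I = 0.00321∠-44.3° A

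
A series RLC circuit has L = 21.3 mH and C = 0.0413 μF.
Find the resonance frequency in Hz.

Step 1 — Resonance condition Im(Z)=0 gives ω₀ = 1/√(LC).
Step 2 — ω₀ = 1/√(0.0213·4.13e-08) = 3.372e+04 rad/s.
Step 3 — f₀ = ω₀/(2π) = 5366 Hz.

f₀ = 5366 Hz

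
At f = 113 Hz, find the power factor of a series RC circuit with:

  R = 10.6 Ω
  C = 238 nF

Step 1 — Angular frequency: ω = 2π·f = 2π·113 = 710 rad/s.
Step 2 — Component impedances:
  R: Z = R = 10.6 Ω
  C: Z = 1/(jωC) = -j/(ω·C) = 0 - j5918 Ω
Step 3 — Series combination: Z_total = R + C = 10.6 - j5918 Ω = 5918∠-89.9° Ω.
Step 4 — Power factor: PF = cos(φ) = Re(Z)/|Z| = 10.6/5918 = 0.001791.
Step 5 — Type: Im(Z) = -5918 ⇒ leading (phase φ = -89.9°).

PF = 0.001791 (leading, φ = -89.9°)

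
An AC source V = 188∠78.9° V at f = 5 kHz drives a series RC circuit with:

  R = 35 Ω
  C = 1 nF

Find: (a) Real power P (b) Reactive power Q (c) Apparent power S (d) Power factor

Step 1 — Angular frequency: ω = 2π·f = 2π·5000 = 3.142e+04 rad/s.
Step 2 — Component impedances:
  R: Z = R = 35 Ω
  C: Z = 1/(jωC) = -j/(ω·C) = 0 - j3.183e+04 Ω
Step 3 — Series combination: Z_total = R + C = 35 - j3.183e+04 Ω = 3.183e+04∠-89.9° Ω.
Step 4 — Source phasor: V = 188∠78.9° V = 36.19 + j184.5 V.
Step 5 — Current: I = V / Z = -0.005794 + j0.001143 A = 0.005906∠168.8° A.
Step 6 — Complex power: S = V·I* = 0.001221 - j1.11 VA.
Step 7 — Real power: P = Re(S) = 0.001221 W.
Step 8 — Reactive power: Q = Im(S) = -1.11 VAR.
Step 9 — Apparent power: |S| = 1.11 VA.
Step 10 — Power factor: PF = P/|S| = 0.0011 (leading).

(a) P = 0.001221 W  (b) Q = -1.11 VAR  (c) S = 1.11 VA  (d) PF = 0.0011 (leading)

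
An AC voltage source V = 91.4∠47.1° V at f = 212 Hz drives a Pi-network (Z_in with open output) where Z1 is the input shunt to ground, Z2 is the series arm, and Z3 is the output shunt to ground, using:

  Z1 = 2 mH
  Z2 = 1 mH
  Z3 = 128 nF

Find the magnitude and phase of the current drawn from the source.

Step 1 — Angular frequency: ω = 2π·f = 2π·212 = 1332 rad/s.
Step 2 — Component impedances:
  Z1: Z = jωL = j·1332·0.002 = 0 + j2.664 Ω
  Z2: Z = jωL = j·1332·0.001 = 0 + j1.332 Ω
  Z3: Z = 1/(jωC) = -j/(ω·C) = 0 - j5865 Ω
Step 3 — With open output, the series arm Z2 and the output shunt Z3 appear in series to ground: Z2 + Z3 = 0 - j5864 Ω.
Step 4 — Parallel with input shunt Z1: Z_in = Z1 || (Z2 + Z3) = 0 + j2.665 Ω = 2.665∠90.0° Ω.
Step 5 — Source phasor: V = 91.4∠47.1° V = 62.22 + j66.95 V.
Step 6 — Ohm's law: I = V / Z_total = (62.22 + j66.95) / (0 + j2.665) = 25.12 - j23.34 A.
Step 7 — Convert to polar: |I| = 34.29 A, ∠I = -42.9°.

I = 34.29∠-42.9° A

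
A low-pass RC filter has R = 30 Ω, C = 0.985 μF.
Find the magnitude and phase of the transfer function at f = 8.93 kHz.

Step 1 — Angular frequency: ω = 2π·8930 = 5.611e+04 rad/s.
Step 2 — Transfer function: H(jω) = 1/(1 + jωRC).
Step 3 — Denominator: 1 + jωRC = 1 + j·5.611e+04·30·9.85e-07 = 1 + j1.658.
Step 4 — H = 0.2667 - j0.4423.
Step 5 — Magnitude: |H| = 0.5165 (-5.7 dB); phase: φ = -58.9°.

|H| = 0.5165 (-5.7 dB), φ = -58.9°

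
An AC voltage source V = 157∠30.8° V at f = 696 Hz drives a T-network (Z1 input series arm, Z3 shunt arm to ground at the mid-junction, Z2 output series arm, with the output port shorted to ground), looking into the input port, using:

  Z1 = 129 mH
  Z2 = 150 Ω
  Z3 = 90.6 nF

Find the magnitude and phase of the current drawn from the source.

Step 1 — Angular frequency: ω = 2π·f = 2π·696 = 4373 rad/s.
Step 2 — Component impedances:
  Z1: Z = jωL = j·4373·0.129 = 0 + j564.1 Ω
  Z2: Z = R = 150 Ω
  Z3: Z = 1/(jωC) = -j/(ω·C) = 0 - j2524 Ω
Step 3 — With the output port shorted to ground, the output series arm Z2 runs from the junction to ground; the shunt arm Z3 also runs from the junction to ground. They appear in parallel: Z3 || Z2 = 149.5 - j8.883 Ω.
Step 4 — Series with input arm Z1: Z_in = Z1 + (Z3 || Z2) = 149.5 + j555.2 Ω = 575∠74.9° Ω.
Step 5 — Source phasor: V = 157∠30.8° V = 134.9 + j80.39 V.
Step 6 — Ohm's law: I = V / Z_total = (134.9 + j80.39) / (149.5 + j555.2) = 0.196 - j0.1901 A.
Step 7 — Convert to polar: |I| = 0.273 A, ∠I = -44.1°.

I = 0.273∠-44.1° A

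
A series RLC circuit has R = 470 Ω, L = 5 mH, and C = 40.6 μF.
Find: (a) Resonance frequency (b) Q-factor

Step 1 — Resonance condition Im(Z)=0 gives ω₀ = 1/√(LC).
Step 2 — ω₀ = 1/√(0.005·4.06e-05) = 2219 rad/s.
Step 3 — f₀ = ω₀/(2π) = 353.2 Hz.
Step 4 — Series Q: Q = ω₀L/R = 2219·0.005/470 = 0.02361.

(a) f₀ = 353.2 Hz  (b) Q = 0.02361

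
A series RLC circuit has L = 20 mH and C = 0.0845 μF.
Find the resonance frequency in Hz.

Step 1 — Resonance condition Im(Z)=0 gives ω₀ = 1/√(LC).
Step 2 — ω₀ = 1/√(0.02·8.45e-08) = 2.433e+04 rad/s.
Step 3 — f₀ = ω₀/(2π) = 3871 Hz.

f₀ = 3871 Hz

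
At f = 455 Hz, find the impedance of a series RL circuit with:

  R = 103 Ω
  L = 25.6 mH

Step 1 — Angular frequency: ω = 2π·f = 2π·455 = 2859 rad/s.
Step 2 — Component impedances:
  R: Z = R = 103 Ω
  L: Z = jωL = j·2859·0.0256 = 0 + j73.19 Ω
Step 3 — Series combination: Z_total = R + L = 103 + j73.19 Ω = 126.4∠35.4° Ω.

Z = 103 + j73.19 Ω = 126.4∠35.4° Ω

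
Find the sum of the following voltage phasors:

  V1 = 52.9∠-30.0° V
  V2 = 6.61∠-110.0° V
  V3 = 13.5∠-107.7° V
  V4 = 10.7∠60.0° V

Step 1 — Convert each phasor to rectangular form:
  V1 = 52.9·(cos(-30.0°) + j·sin(-30.0°)) = 45.81 - j26.45 V
  V2 = 6.61·(cos(-110.0°) + j·sin(-110.0°)) = -2.261 - j6.211 V
  V3 = 13.5·(cos(-107.7°) + j·sin(-107.7°)) = -4.104 - j12.86 V
  V4 = 10.7·(cos(60.0°) + j·sin(60.0°)) = 5.35 + j9.266 V
Step 2 — Sum components: V_total = 44.8 - j36.26 V.
Step 3 — Convert to polar: |V_total| = 57.63 V, ∠V_total = -39.0°.

V_total = 57.63∠-39.0° V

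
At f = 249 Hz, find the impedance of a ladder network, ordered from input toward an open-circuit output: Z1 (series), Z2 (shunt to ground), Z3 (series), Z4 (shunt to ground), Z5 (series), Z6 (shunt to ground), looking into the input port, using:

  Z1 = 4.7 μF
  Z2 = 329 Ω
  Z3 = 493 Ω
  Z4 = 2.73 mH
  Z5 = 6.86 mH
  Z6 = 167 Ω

Step 1 — Angular frequency: ω = 2π·f = 2π·249 = 1565 rad/s.
Step 2 — Component impedances:
  Z1: Z = 1/(jωC) = -j/(ω·C) = 0 - j136 Ω
  Z2: Z = R = 329 Ω
  Z3: Z = R = 493 Ω
  Z4: Z = jωL = j·1565·0.00273 = 0 + j4.271 Ω
  Z5: Z = jωL = j·1565·0.00686 = 0 + j10.73 Ω
  Z6: Z = R = 167 Ω
Step 3 — Ladder network (open output): work backward from the far end, alternating series and parallel combinations. Z_in = 197.3 - j135.3 Ω = 239.3∠-34.4° Ω.

Z = 197.3 - j135.3 Ω = 239.3∠-34.4° Ω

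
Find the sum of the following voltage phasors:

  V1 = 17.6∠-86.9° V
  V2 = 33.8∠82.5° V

Step 1 — Convert each phasor to rectangular form:
  V1 = 17.6·(cos(-86.9°) + j·sin(-86.9°)) = 0.9518 - j17.57 V
  V2 = 33.8·(cos(82.5°) + j·sin(82.5°)) = 4.412 + j33.51 V
Step 2 — Sum components: V_total = 5.364 + j15.94 V.
Step 3 — Convert to polar: |V_total| = 16.81 V, ∠V_total = 71.4°.

V_total = 16.81∠71.4° V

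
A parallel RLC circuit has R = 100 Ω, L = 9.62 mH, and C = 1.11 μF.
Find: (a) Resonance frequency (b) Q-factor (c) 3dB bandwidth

Step 1 — Resonance: ω₀ = 1/√(LC) = 1/√(0.00962·1.11e-06) = 9677 rad/s.
Step 2 — f₀ = ω₀/(2π) = 1540 Hz.
Step 3 — Parallel Q: Q = R/(ω₀L) = 100/(9677·0.00962) = 1.074.
Step 4 — Bandwidth: Δω = ω₀/Q = 9009 rad/s; BW = Δω/(2π) = 1434 Hz.

(a) f₀ = 1540 Hz  (b) Q = 1.074  (c) BW = 1434 Hz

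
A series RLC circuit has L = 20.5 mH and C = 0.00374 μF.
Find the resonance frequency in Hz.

Step 1 — Resonance condition Im(Z)=0 gives ω₀ = 1/√(LC).
Step 2 — ω₀ = 1/√(0.0205·3.74e-09) = 1.142e+05 rad/s.
Step 3 — f₀ = ω₀/(2π) = 1.818e+04 Hz.

f₀ = 1.818e+04 Hz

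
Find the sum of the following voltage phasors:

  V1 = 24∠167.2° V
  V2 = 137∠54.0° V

Step 1 — Convert each phasor to rectangular form:
  V1 = 24·(cos(167.2°) + j·sin(167.2°)) = -23.4 + j5.317 V
  V2 = 137·(cos(54.0°) + j·sin(54.0°)) = 80.53 + j110.8 V
Step 2 — Sum components: V_total = 57.12 + j116.2 V.
Step 3 — Convert to polar: |V_total| = 129.4 V, ∠V_total = 63.8°.

V_total = 129.4∠63.8° V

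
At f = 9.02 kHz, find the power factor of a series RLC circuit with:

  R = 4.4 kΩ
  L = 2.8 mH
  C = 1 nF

Step 1 — Angular frequency: ω = 2π·f = 2π·9020 = 5.667e+04 rad/s.
Step 2 — Component impedances:
  R: Z = R = 4400 Ω
  L: Z = jωL = j·5.667e+04·0.0028 = 0 + j158.7 Ω
  C: Z = 1/(jωC) = -j/(ω·C) = 0 - j1.764e+04 Ω
Step 3 — Series combination: Z_total = R + L + C = 4400 - j1.749e+04 Ω = 1.803e+04∠-75.9° Ω.
Step 4 — Power factor: PF = cos(φ) = Re(Z)/|Z| = 4400/1.803e+04 = 0.244.
Step 5 — Type: Im(Z) = -1.749e+04 ⇒ leading (phase φ = -75.9°).

PF = 0.244 (leading, φ = -75.9°)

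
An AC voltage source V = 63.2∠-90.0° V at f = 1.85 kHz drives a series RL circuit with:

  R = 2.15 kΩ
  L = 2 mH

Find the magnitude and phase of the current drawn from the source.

Step 1 — Angular frequency: ω = 2π·f = 2π·1850 = 1.162e+04 rad/s.
Step 2 — Component impedances:
  R: Z = R = 2150 Ω
  L: Z = jωL = j·1.162e+04·0.002 = 0 + j23.25 Ω
Step 3 — Series combination: Z_total = R + L = 2150 + j23.25 Ω = 2150∠0.6° Ω.
Step 4 — Source phasor: V = 63.2∠-90.0° V = 0 - j63.2 V.
Step 5 — Ohm's law: I = V / Z_total = (0 - j63.2) / (2150 + j23.25) = -0.0003178 - j0.02939 A.
Step 6 — Convert to polar: |I| = 0.02939 A, ∠I = -90.6°.

I = 0.02939∠-90.6° A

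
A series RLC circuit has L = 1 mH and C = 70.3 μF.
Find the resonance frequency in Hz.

Step 1 — Resonance condition Im(Z)=0 gives ω₀ = 1/√(LC).
Step 2 — ω₀ = 1/√(0.001·7.03e-05) = 3772 rad/s.
Step 3 — f₀ = ω₀/(2π) = 600.3 Hz.

f₀ = 600.3 Hz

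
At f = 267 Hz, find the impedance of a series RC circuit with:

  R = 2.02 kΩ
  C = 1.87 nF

Step 1 — Angular frequency: ω = 2π·f = 2π·267 = 1678 rad/s.
Step 2 — Component impedances:
  R: Z = R = 2020 Ω
  C: Z = 1/(jωC) = -j/(ω·C) = 0 - j3.188e+05 Ω
Step 3 — Series combination: Z_total = R + C = 2020 - j3.188e+05 Ω = 3.188e+05∠-89.6° Ω.

Z = 2020 - j3.188e+05 Ω = 3.188e+05∠-89.6° Ω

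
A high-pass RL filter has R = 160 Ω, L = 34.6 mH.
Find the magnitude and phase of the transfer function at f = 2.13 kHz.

Step 1 — Angular frequency: ω = 2π·2130 = 1.338e+04 rad/s.
Step 2 — Transfer function: H(jω) = jωL/(R + jωL).
Step 3 — Numerator jωL = j·463.1; denominator R + jωL = 160 + j463.1.
Step 4 — H = 0.8933 + j0.3087.
Step 5 — Magnitude: |H| = 0.9452 (-0.5 dB); phase: φ = 19.1°.

|H| = 0.9452 (-0.5 dB), φ = 19.1°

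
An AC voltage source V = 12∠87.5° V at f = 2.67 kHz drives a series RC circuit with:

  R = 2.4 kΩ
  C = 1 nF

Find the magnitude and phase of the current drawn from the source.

Step 1 — Angular frequency: ω = 2π·f = 2π·2670 = 1.678e+04 rad/s.
Step 2 — Component impedances:
  R: Z = R = 2400 Ω
  C: Z = 1/(jωC) = -j/(ω·C) = 0 - j5.961e+04 Ω
Step 3 — Series combination: Z_total = R + C = 2400 - j5.961e+04 Ω = 5.966e+04∠-87.7° Ω.
Step 4 — Source phasor: V = 12∠87.5° V = 0.5234 + j11.99 V.
Step 5 — Ohm's law: I = V / Z_total = (0.5234 + j11.99) / (2400 - j5.961e+04) = -0.0002004 + j1.685e-05 A.
Step 6 — Convert to polar: |I| = 0.0002012 A, ∠I = 175.2°.

I = 0.0002012∠175.2° A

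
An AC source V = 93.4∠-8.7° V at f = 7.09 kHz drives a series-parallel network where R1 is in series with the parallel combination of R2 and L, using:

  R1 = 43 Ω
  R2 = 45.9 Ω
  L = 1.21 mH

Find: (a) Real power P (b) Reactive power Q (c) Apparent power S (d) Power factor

Step 1 — Angular frequency: ω = 2π·f = 2π·7090 = 4.455e+04 rad/s.
Step 2 — Component impedances:
  R1: Z = R = 43 Ω
  R2: Z = R = 45.9 Ω
  L: Z = jωL = j·4.455e+04·0.00121 = 0 + j53.9 Ω
Step 3 — Parallel branch: R2 || L = 1/(1/R2 + 1/L) = 26.61 + j22.66 Ω.
Step 4 — Series with R1: Z_total = R1 + (R2 || L) = 69.61 + j22.66 Ω = 73.2∠18.0° Ω.
Step 5 — Source phasor: V = 93.4∠-8.7° V = 92.33 - j14.13 V.
Step 6 — Current: I = V / Z = 1.14 - j0.5739 A = 1.276∠-26.7° A.
Step 7 — Complex power: S = V·I* = 113.3 + j36.89 VA.
Step 8 — Real power: P = Re(S) = 113.3 W.
Step 9 — Reactive power: Q = Im(S) = 36.89 VAR.
Step 10 — Apparent power: |S| = 119.2 VA.
Step 11 — Power factor: PF = P/|S| = 0.9509 (lagging).

(a) P = 113.3 W  (b) Q = 36.89 VAR  (c) S = 119.2 VA  (d) PF = 0.9509 (lagging)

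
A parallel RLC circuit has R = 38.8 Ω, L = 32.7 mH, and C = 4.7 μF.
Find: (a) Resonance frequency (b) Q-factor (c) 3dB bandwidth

Step 1 — Resonance: ω₀ = 1/√(LC) = 1/√(0.0327·4.7e-06) = 2551 rad/s.
Step 2 — f₀ = ω₀/(2π) = 406 Hz.
Step 3 — Parallel Q: Q = R/(ω₀L) = 38.8/(2551·0.0327) = 0.4652.
Step 4 — Bandwidth: Δω = ω₀/Q = 5484 rad/s; BW = Δω/(2π) = 872.8 Hz.

(a) f₀ = 406 Hz  (b) Q = 0.4652  (c) BW = 872.8 Hz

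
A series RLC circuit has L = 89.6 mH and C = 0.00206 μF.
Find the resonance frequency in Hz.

Step 1 — Resonance condition Im(Z)=0 gives ω₀ = 1/√(LC).
Step 2 — ω₀ = 1/√(0.0896·2.06e-09) = 7.361e+04 rad/s.
Step 3 — f₀ = ω₀/(2π) = 1.171e+04 Hz.

f₀ = 1.171e+04 Hz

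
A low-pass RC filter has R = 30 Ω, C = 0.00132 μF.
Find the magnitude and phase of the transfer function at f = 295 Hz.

Step 1 — Angular frequency: ω = 2π·295 = 1854 rad/s.
Step 2 — Transfer function: H(jω) = 1/(1 + jωRC).
Step 3 — Denominator: 1 + jωRC = 1 + j·1854·30·1.32e-09 = 1 + j7.34e-05.
Step 4 — H = 1 - j7.34e-05.
Step 5 — Magnitude: |H| = 1 (-0.0 dB); phase: φ = -0.0°.

|H| = 1 (-0.0 dB), φ = -0.0°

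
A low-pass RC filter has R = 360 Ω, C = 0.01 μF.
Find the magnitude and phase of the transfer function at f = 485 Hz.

Step 1 — Angular frequency: ω = 2π·485 = 3047 rad/s.
Step 2 — Transfer function: H(jω) = 1/(1 + jωRC).
Step 3 — Denominator: 1 + jωRC = 1 + j·3047·360·1e-08 = 1 + j0.01097.
Step 4 — H = 0.9999 - j0.01097.
Step 5 — Magnitude: |H| = 0.9999 (-0.0 dB); phase: φ = -0.6°.

|H| = 0.9999 (-0.0 dB), φ = -0.6°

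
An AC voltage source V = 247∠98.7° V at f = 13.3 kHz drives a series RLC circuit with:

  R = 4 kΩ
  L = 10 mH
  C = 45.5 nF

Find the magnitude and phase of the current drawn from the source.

Step 1 — Angular frequency: ω = 2π·f = 2π·1.33e+04 = 8.357e+04 rad/s.
Step 2 — Component impedances:
  R: Z = R = 4000 Ω
  L: Z = jωL = j·8.357e+04·0.01 = 0 + j835.7 Ω
  C: Z = 1/(jωC) = -j/(ω·C) = 0 - j263 Ω
Step 3 — Series combination: Z_total = R + L + C = 4000 + j572.7 Ω = 4041∠8.1° Ω.
Step 4 — Source phasor: V = 247∠98.7° V = -37.36 + j244.2 V.
Step 5 — Ohm's law: I = V / Z_total = (-37.36 + j244.2) / (4000 + j572.7) = -0.0005895 + j0.06112 A.
Step 6 — Convert to polar: |I| = 0.06113 A, ∠I = 90.6°.

I = 0.06113∠90.6° A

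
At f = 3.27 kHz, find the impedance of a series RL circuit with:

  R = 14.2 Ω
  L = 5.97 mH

Step 1 — Angular frequency: ω = 2π·f = 2π·3270 = 2.055e+04 rad/s.
Step 2 — Component impedances:
  R: Z = R = 14.2 Ω
  L: Z = jωL = j·2.055e+04·0.00597 = 0 + j122.7 Ω
Step 3 — Series combination: Z_total = R + L = 14.2 + j122.7 Ω = 123.5∠83.4° Ω.

Z = 14.2 + j122.7 Ω = 123.5∠83.4° Ω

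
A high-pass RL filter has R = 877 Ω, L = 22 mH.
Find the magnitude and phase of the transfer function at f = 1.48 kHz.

Step 1 — Angular frequency: ω = 2π·1480 = 9299 rad/s.
Step 2 — Transfer function: H(jω) = jωL/(R + jωL).
Step 3 — Numerator jωL = j·204.6; denominator R + jωL = 877 + j204.6.
Step 4 — H = 0.05161 + j0.2212.
Step 5 — Magnitude: |H| = 0.2272 (-12.9 dB); phase: φ = 76.9°.

|H| = 0.2272 (-12.9 dB), φ = 76.9°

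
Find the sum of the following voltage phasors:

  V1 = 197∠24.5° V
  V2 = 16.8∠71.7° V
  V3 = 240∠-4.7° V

Step 1 — Convert each phasor to rectangular form:
  V1 = 197·(cos(24.5°) + j·sin(24.5°)) = 179.3 + j81.69 V
  V2 = 16.8·(cos(71.7°) + j·sin(71.7°)) = 5.275 + j15.95 V
  V3 = 240·(cos(-4.7°) + j·sin(-4.7°)) = 239.2 - j19.67 V
Step 2 — Sum components: V_total = 423.7 + j77.98 V.
Step 3 — Convert to polar: |V_total| = 430.8 V, ∠V_total = 10.4°.

V_total = 430.8∠10.4° V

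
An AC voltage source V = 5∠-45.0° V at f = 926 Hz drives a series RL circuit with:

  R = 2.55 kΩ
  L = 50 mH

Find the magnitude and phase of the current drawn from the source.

Step 1 — Angular frequency: ω = 2π·f = 2π·926 = 5818 rad/s.
Step 2 — Component impedances:
  R: Z = R = 2550 Ω
  L: Z = jωL = j·5818·0.05 = 0 + j290.9 Ω
Step 3 — Series combination: Z_total = R + L = 2550 + j290.9 Ω = 2567∠6.5° Ω.
Step 4 — Source phasor: V = 5∠-45.0° V = 3.536 - j3.536 V.
Step 5 — Ohm's law: I = V / Z_total = (3.536 - j3.536) / (2550 + j290.9) = 0.001213 - j0.001525 A.
Step 6 — Convert to polar: |I| = 0.001948 A, ∠I = -51.5°.

I = 0.001948∠-51.5° A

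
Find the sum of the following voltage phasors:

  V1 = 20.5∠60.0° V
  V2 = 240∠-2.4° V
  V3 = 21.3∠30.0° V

Step 1 — Convert each phasor to rectangular form:
  V1 = 20.5·(cos(60.0°) + j·sin(60.0°)) = 10.25 + j17.75 V
  V2 = 240·(cos(-2.4°) + j·sin(-2.4°)) = 239.8 - j10.05 V
  V3 = 21.3·(cos(30.0°) + j·sin(30.0°)) = 18.45 + j10.65 V
Step 2 — Sum components: V_total = 268.5 + j18.35 V.
Step 3 — Convert to polar: |V_total| = 269.1 V, ∠V_total = 3.9°.

V_total = 269.1∠3.9° V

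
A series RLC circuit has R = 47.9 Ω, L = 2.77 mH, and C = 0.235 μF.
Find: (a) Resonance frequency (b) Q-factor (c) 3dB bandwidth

Step 1 — Resonance: ω₀ = 1/√(LC) = 1/√(0.00277·2.35e-07) = 3.919e+04 rad/s.
Step 2 — f₀ = ω₀/(2π) = 6238 Hz.
Step 3 — Series Q: Q = ω₀L/R = 3.919e+04·0.00277/47.9 = 2.267.
Step 4 — Bandwidth: Δω = ω₀/Q = 1.729e+04 rad/s; BW = Δω/(2π) = 2752 Hz.

(a) f₀ = 6238 Hz  (b) Q = 2.267  (c) BW = 2752 Hz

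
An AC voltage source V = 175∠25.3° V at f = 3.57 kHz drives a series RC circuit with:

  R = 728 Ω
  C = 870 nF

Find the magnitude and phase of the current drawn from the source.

Step 1 — Angular frequency: ω = 2π·f = 2π·3570 = 2.243e+04 rad/s.
Step 2 — Component impedances:
  R: Z = R = 728 Ω
  C: Z = 1/(jωC) = -j/(ω·C) = 0 - j51.24 Ω
Step 3 — Series combination: Z_total = R + C = 728 - j51.24 Ω = 729.8∠-4.0° Ω.
Step 4 — Source phasor: V = 175∠25.3° V = 158.2 + j74.79 V.
Step 5 — Ohm's law: I = V / Z_total = (158.2 + j74.79) / (728 - j51.24) = 0.2091 + j0.1174 A.
Step 6 — Convert to polar: |I| = 0.2398 A, ∠I = 29.3°.

I = 0.2398∠29.3° A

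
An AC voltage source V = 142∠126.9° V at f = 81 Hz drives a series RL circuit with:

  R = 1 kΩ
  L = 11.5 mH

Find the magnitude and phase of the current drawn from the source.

Step 1 — Angular frequency: ω = 2π·f = 2π·81 = 508.9 rad/s.
Step 2 — Component impedances:
  R: Z = R = 1000 Ω
  L: Z = jωL = j·508.9·0.0115 = 0 + j5.853 Ω
Step 3 — Series combination: Z_total = R + L = 1000 + j5.853 Ω = 1000∠0.3° Ω.
Step 4 — Source phasor: V = 142∠126.9° V = -85.26 + j113.6 V.
Step 5 — Ohm's law: I = V / Z_total = (-85.26 + j113.6) / (1000 + j5.853) = -0.08459 + j0.1141 A.
Step 6 — Convert to polar: |I| = 0.142 A, ∠I = 126.6°.

I = 0.142∠126.6° A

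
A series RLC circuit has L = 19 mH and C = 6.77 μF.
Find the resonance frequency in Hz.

Step 1 — Resonance condition Im(Z)=0 gives ω₀ = 1/√(LC).
Step 2 — ω₀ = 1/√(0.019·6.77e-06) = 2788 rad/s.
Step 3 — f₀ = ω₀/(2π) = 443.8 Hz.

f₀ = 443.8 Hz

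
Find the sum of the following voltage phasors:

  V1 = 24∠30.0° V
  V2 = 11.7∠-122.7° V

Step 1 — Convert each phasor to rectangular form:
  V1 = 24·(cos(30.0°) + j·sin(30.0°)) = 20.78 + j12 V
  V2 = 11.7·(cos(-122.7°) + j·sin(-122.7°)) = -6.321 - j9.846 V
Step 2 — Sum components: V_total = 14.46 + j2.154 V.
Step 3 — Convert to polar: |V_total| = 14.62 V, ∠V_total = 8.5°.

V_total = 14.62∠8.5° V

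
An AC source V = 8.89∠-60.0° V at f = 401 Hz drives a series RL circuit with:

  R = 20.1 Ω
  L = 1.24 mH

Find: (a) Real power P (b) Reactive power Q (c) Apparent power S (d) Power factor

Step 1 — Angular frequency: ω = 2π·f = 2π·401 = 2520 rad/s.
Step 2 — Component impedances:
  R: Z = R = 20.1 Ω
  L: Z = jωL = j·2520·0.00124 = 0 + j3.124 Ω
Step 3 — Series combination: Z_total = R + L = 20.1 + j3.124 Ω = 20.34∠8.8° Ω.
Step 4 — Source phasor: V = 8.89∠-60.0° V = 4.445 - j7.699 V.
Step 5 — Current: I = V / Z = 0.1578 - j0.4076 A = 0.437∠-68.8° A.
Step 6 — Complex power: S = V·I* = 3.839 + j0.5967 VA.
Step 7 — Real power: P = Re(S) = 3.839 W.
Step 8 — Reactive power: Q = Im(S) = 0.5967 VAR.
Step 9 — Apparent power: |S| = 3.885 VA.
Step 10 — Power factor: PF = P/|S| = 0.9881 (lagging).

(a) P = 3.839 W  (b) Q = 0.5967 VAR  (c) S = 3.885 VA  (d) PF = 0.9881 (lagging)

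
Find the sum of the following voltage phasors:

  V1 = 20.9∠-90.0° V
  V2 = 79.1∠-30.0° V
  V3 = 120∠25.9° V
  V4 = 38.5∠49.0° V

Step 1 — Convert each phasor to rectangular form:
  V1 = 20.9·(cos(-90.0°) + j·sin(-90.0°)) = 0 - j20.9 V
  V2 = 79.1·(cos(-30.0°) + j·sin(-30.0°)) = 68.5 - j39.55 V
  V3 = 120·(cos(25.9°) + j·sin(25.9°)) = 107.9 + j52.42 V
  V4 = 38.5·(cos(49.0°) + j·sin(49.0°)) = 25.26 + j29.06 V
Step 2 — Sum components: V_total = 201.7 + j21.02 V.
Step 3 — Convert to polar: |V_total| = 202.8 V, ∠V_total = 6.0°.

V_total = 202.8∠6.0° V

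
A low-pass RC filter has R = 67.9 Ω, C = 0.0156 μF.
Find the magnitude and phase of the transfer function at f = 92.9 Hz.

Step 1 — Angular frequency: ω = 2π·92.9 = 583.7 rad/s.
Step 2 — Transfer function: H(jω) = 1/(1 + jωRC).
Step 3 — Denominator: 1 + jωRC = 1 + j·583.7·67.9·1.56e-08 = 1 + j0.0006183.
Step 4 — H = 1 - j0.0006183.
Step 5 — Magnitude: |H| = 1 (-0.0 dB); phase: φ = -0.0°.

|H| = 1 (-0.0 dB), φ = -0.0°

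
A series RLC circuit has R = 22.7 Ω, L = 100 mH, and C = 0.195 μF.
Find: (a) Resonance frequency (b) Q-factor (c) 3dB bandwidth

Step 1 — Resonance: ω₀ = 1/√(LC) = 1/√(0.1·1.95e-07) = 7161 rad/s.
Step 2 — f₀ = ω₀/(2π) = 1140 Hz.
Step 3 — Series Q: Q = ω₀L/R = 7161·0.1/22.7 = 31.55.
Step 4 — Bandwidth: Δω = ω₀/Q = 227 rad/s; BW = Δω/(2π) = 36.13 Hz.

(a) f₀ = 1140 Hz  (b) Q = 31.55  (c) BW = 36.13 Hz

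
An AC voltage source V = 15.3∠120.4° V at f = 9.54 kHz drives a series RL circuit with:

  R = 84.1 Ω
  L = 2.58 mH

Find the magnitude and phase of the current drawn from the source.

Step 1 — Angular frequency: ω = 2π·f = 2π·9540 = 5.994e+04 rad/s.
Step 2 — Component impedances:
  R: Z = R = 84.1 Ω
  L: Z = jωL = j·5.994e+04·0.00258 = 0 + j154.6 Ω
Step 3 — Series combination: Z_total = R + L = 84.1 + j154.6 Ω = 176∠61.5° Ω.
Step 4 — Source phasor: V = 15.3∠120.4° V = -7.742 + j13.2 V.
Step 5 — Ohm's law: I = V / Z_total = (-7.742 + j13.2) / (84.1 + j154.6) = 0.04484 + j0.07445 A.
Step 6 — Convert to polar: |I| = 0.08691 A, ∠I = 58.9°.

I = 0.08691∠58.9° A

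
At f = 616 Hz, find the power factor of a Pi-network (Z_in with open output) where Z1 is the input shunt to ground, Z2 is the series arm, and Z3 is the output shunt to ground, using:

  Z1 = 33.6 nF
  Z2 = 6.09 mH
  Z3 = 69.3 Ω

Step 1 — Angular frequency: ω = 2π·f = 2π·616 = 3870 rad/s.
Step 2 — Component impedances:
  Z1: Z = 1/(jωC) = -j/(ω·C) = 0 - j7690 Ω
  Z2: Z = jωL = j·3870·0.00609 = 0 + j23.57 Ω
  Z3: Z = R = 69.3 Ω
Step 3 — With open output, the series arm Z2 and the output shunt Z3 appear in series to ground: Z2 + Z3 = 69.3 + j23.57 Ω.
Step 4 — Parallel with input shunt Z1: Z_in = Z1 || (Z2 + Z3) = 69.72 + j23.01 Ω = 73.42∠18.3° Ω.
Step 5 — Power factor: PF = cos(φ) = Re(Z)/|Z| = 69.72/73.42 = 0.9496.
Step 6 — Type: Im(Z) = 23.01 ⇒ lagging (phase φ = 18.3°).

PF = 0.9496 (lagging, φ = 18.3°)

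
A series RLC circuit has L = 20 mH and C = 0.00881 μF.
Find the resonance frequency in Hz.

Step 1 — Resonance condition Im(Z)=0 gives ω₀ = 1/√(LC).
Step 2 — ω₀ = 1/√(0.02·8.81e-09) = 7.534e+04 rad/s.
Step 3 — f₀ = ω₀/(2π) = 1.199e+04 Hz.

f₀ = 1.199e+04 Hz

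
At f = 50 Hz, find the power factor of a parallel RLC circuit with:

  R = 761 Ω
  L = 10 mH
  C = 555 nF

Step 1 — Angular frequency: ω = 2π·f = 2π·50 = 314.2 rad/s.
Step 2 — Component impedances:
  R: Z = R = 761 Ω
  L: Z = jωL = j·314.2·0.01 = 0 + j3.142 Ω
  C: Z = 1/(jωC) = -j/(ω·C) = 0 - j5735 Ω
Step 3 — Parallel combination: 1/Z_total = 1/R + 1/L + 1/C; Z_total = 0.01298 + j3.143 Ω = 3.143∠89.8° Ω.
Step 4 — Power factor: PF = cos(φ) = Re(Z)/|Z| = 0.01298/3.143 = 0.00413.
Step 5 — Type: Im(Z) = 3.143 ⇒ lagging (phase φ = 89.8°).

PF = 0.00413 (lagging, φ = 89.8°)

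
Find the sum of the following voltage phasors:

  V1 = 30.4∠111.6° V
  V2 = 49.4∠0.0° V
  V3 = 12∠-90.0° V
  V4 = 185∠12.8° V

Step 1 — Convert each phasor to rectangular form:
  V1 = 30.4·(cos(111.6°) + j·sin(111.6°)) = -11.19 + j28.27 V
  V2 = 49.4·(cos(0.0°) + j·sin(0.0°)) = 49.4 V
  V3 = 12·(cos(-90.0°) + j·sin(-90.0°)) = 0 - j12 V
  V4 = 185·(cos(12.8°) + j·sin(12.8°)) = 180.4 + j40.99 V
Step 2 — Sum components: V_total = 218.6 + j57.25 V.
Step 3 — Convert to polar: |V_total| = 226 V, ∠V_total = 14.7°.

V_total = 226∠14.7° V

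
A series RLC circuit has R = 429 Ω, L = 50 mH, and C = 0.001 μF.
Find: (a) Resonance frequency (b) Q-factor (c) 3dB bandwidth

Step 1 — Resonance condition Im(Z)=0 gives ω₀ = 1/√(LC).
Step 2 — ω₀ = 1/√(0.05·1e-09) = 1.414e+05 rad/s.
Step 3 — f₀ = ω₀/(2π) = 2.251e+04 Hz.
Step 4 — Series Q: Q = ω₀L/R = 1.414e+05·0.05/429 = 16.48.
Step 5 — 3dB bandwidth: Δω = ω₀/Q = 8580 rad/s; BW = Δω/(2π) = 1366 Hz.

(a) f₀ = 2.251e+04 Hz  (b) Q = 16.48  (c) BW = 1366 Hz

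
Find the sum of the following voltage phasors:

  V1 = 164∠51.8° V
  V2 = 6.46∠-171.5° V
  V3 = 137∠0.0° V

Step 1 — Convert each phasor to rectangular form:
  V1 = 164·(cos(51.8°) + j·sin(51.8°)) = 101.4 + j128.9 V
  V2 = 6.46·(cos(-171.5°) + j·sin(-171.5°)) = -6.389 - j0.9548 V
  V3 = 137·(cos(0.0°) + j·sin(0.0°)) = 137 V
Step 2 — Sum components: V_total = 232 + j127.9 V.
Step 3 — Convert to polar: |V_total| = 265 V, ∠V_total = 28.9°.

V_total = 265∠28.9° V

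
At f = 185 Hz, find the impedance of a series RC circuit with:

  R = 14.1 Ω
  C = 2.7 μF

Step 1 — Angular frequency: ω = 2π·f = 2π·185 = 1162 rad/s.
Step 2 — Component impedances:
  R: Z = R = 14.1 Ω
  C: Z = 1/(jωC) = -j/(ω·C) = 0 - j318.6 Ω
Step 3 — Series combination: Z_total = R + C = 14.1 - j318.6 Ω = 318.9∠-87.5° Ω.

Z = 14.1 - j318.6 Ω = 318.9∠-87.5° Ω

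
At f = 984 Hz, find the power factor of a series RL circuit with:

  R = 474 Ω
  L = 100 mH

Step 1 — Angular frequency: ω = 2π·f = 2π·984 = 6183 rad/s.
Step 2 — Component impedances:
  R: Z = R = 474 Ω
  L: Z = jωL = j·6183·0.1 = 0 + j618.3 Ω
Step 3 — Series combination: Z_total = R + L = 474 + j618.3 Ω = 779.1∠52.5° Ω.
Step 4 — Power factor: PF = cos(φ) = Re(Z)/|Z| = 474/779.1 = 0.6084.
Step 5 — Type: Im(Z) = 618.3 ⇒ lagging (phase φ = 52.5°).

PF = 0.6084 (lagging, φ = 52.5°)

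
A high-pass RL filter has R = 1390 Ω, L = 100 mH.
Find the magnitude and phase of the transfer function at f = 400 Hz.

Step 1 — Angular frequency: ω = 2π·400 = 2513 rad/s.
Step 2 — Transfer function: H(jω) = jωL/(R + jωL).
Step 3 — Numerator jωL = j·251.3; denominator R + jωL = 1390 + j251.3.
Step 4 — H = 0.03166 + j0.1751.
Step 5 — Magnitude: |H| = 0.1779 (-15.0 dB); phase: φ = 79.8°.

|H| = 0.1779 (-15.0 dB), φ = 79.8°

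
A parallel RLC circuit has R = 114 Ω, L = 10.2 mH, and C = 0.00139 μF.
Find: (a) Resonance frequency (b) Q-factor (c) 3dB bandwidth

Step 1 — Resonance: ω₀ = 1/√(LC) = 1/√(0.0102·1.39e-09) = 2.656e+05 rad/s.
Step 2 — f₀ = ω₀/(2π) = 4.227e+04 Hz.
Step 3 — Parallel Q: Q = R/(ω₀L) = 114/(2.656e+05·0.0102) = 0.04208.
Step 4 — Bandwidth: Δω = ω₀/Q = 6.311e+06 rad/s; BW = Δω/(2π) = 1.004e+06 Hz.

(a) f₀ = 4.227e+04 Hz  (b) Q = 0.04208  (c) BW = 1.004e+06 Hz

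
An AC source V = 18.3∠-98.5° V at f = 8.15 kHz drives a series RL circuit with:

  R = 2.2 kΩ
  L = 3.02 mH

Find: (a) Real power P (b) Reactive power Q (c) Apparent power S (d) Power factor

Step 1 — Angular frequency: ω = 2π·f = 2π·8150 = 5.121e+04 rad/s.
Step 2 — Component impedances:
  R: Z = R = 2200 Ω
  L: Z = jωL = j·5.121e+04·0.00302 = 0 + j154.6 Ω
Step 3 — Series combination: Z_total = R + L = 2200 + j154.6 Ω = 2205∠4.0° Ω.
Step 4 — Source phasor: V = 18.3∠-98.5° V = -2.705 - j18.1 V.
Step 5 — Current: I = V / Z = -0.001799 - j0.0081 A = 0.008298∠-102.5° A.
Step 6 — Complex power: S = V·I* = 0.1515 + j0.01065 VA.
Step 7 — Real power: P = Re(S) = 0.1515 W.
Step 8 — Reactive power: Q = Im(S) = 0.01065 VAR.
Step 9 — Apparent power: |S| = 0.1518 VA.
Step 10 — Power factor: PF = P/|S| = 0.9975 (lagging).

(a) P = 0.1515 W  (b) Q = 0.01065 VAR  (c) S = 0.1518 VA  (d) PF = 0.9975 (lagging)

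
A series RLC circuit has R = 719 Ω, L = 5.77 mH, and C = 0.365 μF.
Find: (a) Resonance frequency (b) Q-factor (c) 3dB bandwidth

Step 1 — Resonance: ω₀ = 1/√(LC) = 1/√(0.00577·3.65e-07) = 2.179e+04 rad/s.
Step 2 — f₀ = ω₀/(2π) = 3468 Hz.
Step 3 — Series Q: Q = ω₀L/R = 2.179e+04·0.00577/719 = 0.1749.
Step 4 — Bandwidth: Δω = ω₀/Q = 1.246e+05 rad/s; BW = Δω/(2π) = 1.983e+04 Hz.

(a) f₀ = 3468 Hz  (b) Q = 0.1749  (c) BW = 1.983e+04 Hz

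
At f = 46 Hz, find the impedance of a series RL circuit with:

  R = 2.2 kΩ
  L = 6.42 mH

Step 1 — Angular frequency: ω = 2π·f = 2π·46 = 289 rad/s.
Step 2 — Component impedances:
  R: Z = R = 2200 Ω
  L: Z = jωL = j·289·0.00642 = 0 + j1.856 Ω
Step 3 — Series combination: Z_total = R + L = 2200 + j1.856 Ω = 2200∠0.0° Ω.

Z = 2200 + j1.856 Ω = 2200∠0.0° Ω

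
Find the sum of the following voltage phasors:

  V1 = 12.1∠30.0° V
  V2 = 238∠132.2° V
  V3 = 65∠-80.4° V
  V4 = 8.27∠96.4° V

Step 1 — Convert each phasor to rectangular form:
  V1 = 12.1·(cos(30.0°) + j·sin(30.0°)) = 10.48 + j6.05 V
  V2 = 238·(cos(132.2°) + j·sin(132.2°)) = -159.9 + j176.3 V
  V3 = 65·(cos(-80.4°) + j·sin(-80.4°)) = 10.84 - j64.09 V
  V4 = 8.27·(cos(96.4°) + j·sin(96.4°)) = -0.9218 + j8.218 V
Step 2 — Sum components: V_total = -139.5 + j126.5 V.
Step 3 — Convert to polar: |V_total| = 188.3 V, ∠V_total = 137.8°.

V_total = 188.3∠137.8° V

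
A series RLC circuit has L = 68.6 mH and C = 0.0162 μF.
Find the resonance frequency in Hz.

Step 1 — Resonance condition Im(Z)=0 gives ω₀ = 1/√(LC).
Step 2 — ω₀ = 1/√(0.0686·1.62e-08) = 3e+04 rad/s.
Step 3 — f₀ = ω₀/(2π) = 4774 Hz.

f₀ = 4774 Hz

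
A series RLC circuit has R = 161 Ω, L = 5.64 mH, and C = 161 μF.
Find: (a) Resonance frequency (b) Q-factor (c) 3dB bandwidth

Step 1 — Resonance: ω₀ = 1/√(LC) = 1/√(0.00564·0.000161) = 1049 rad/s.
Step 2 — f₀ = ω₀/(2π) = 167 Hz.
Step 3 — Series Q: Q = ω₀L/R = 1049·0.00564/161 = 0.03676.
Step 4 — Bandwidth: Δω = ω₀/Q = 2.855e+04 rad/s; BW = Δω/(2π) = 4543 Hz.

(a) f₀ = 167 Hz  (b) Q = 0.03676  (c) BW = 4543 Hz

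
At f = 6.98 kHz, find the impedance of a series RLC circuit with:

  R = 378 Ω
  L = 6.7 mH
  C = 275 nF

Step 1 — Angular frequency: ω = 2π·f = 2π·6980 = 4.386e+04 rad/s.
Step 2 — Component impedances:
  R: Z = R = 378 Ω
  L: Z = jωL = j·4.386e+04·0.0067 = 0 + j293.8 Ω
  C: Z = 1/(jωC) = -j/(ω·C) = 0 - j82.91 Ω
Step 3 — Series combination: Z_total = R + L + C = 378 + j210.9 Ω = 432.9∠29.2° Ω.

Z = 378 + j210.9 Ω = 432.9∠29.2° Ω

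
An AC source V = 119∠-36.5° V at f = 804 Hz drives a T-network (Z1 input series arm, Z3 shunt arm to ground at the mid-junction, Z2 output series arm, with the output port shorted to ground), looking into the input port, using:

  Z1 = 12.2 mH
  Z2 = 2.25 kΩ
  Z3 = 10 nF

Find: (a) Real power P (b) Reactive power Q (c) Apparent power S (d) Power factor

Step 1 — Angular frequency: ω = 2π·f = 2π·804 = 5052 rad/s.
Step 2 — Component impedances:
  Z1: Z = jωL = j·5052·0.0122 = 0 + j61.63 Ω
  Z2: Z = R = 2250 Ω
  Z3: Z = 1/(jωC) = -j/(ω·C) = 0 - j1.98e+04 Ω
Step 3 — With the output port shorted to ground, the output series arm Z2 runs from the junction to ground; the shunt arm Z3 also runs from the junction to ground. They appear in parallel: Z3 || Z2 = 2221 - j252.5 Ω.
Step 4 — Series with input arm Z1: Z_in = Z1 + (Z3 || Z2) = 2221 - j190.8 Ω = 2229∠-4.9° Ω.
Step 5 — Source phasor: V = 119∠-36.5° V = 95.66 - j70.78 V.
Step 6 — Current: I = V / Z = 0.04547 - j0.02796 A = 0.05338∠-31.6° A.
Step 7 — Complex power: S = V·I* = 6.328 - j0.5437 VA.
Step 8 — Real power: P = Re(S) = 6.328 W.
Step 9 — Reactive power: Q = Im(S) = -0.5437 VAR.
Step 10 — Apparent power: |S| = 6.352 VA.
Step 11 — Power factor: PF = P/|S| = 0.9963 (leading).

(a) P = 6.328 W  (b) Q = -0.5437 VAR  (c) S = 6.352 VA  (d) PF = 0.9963 (leading)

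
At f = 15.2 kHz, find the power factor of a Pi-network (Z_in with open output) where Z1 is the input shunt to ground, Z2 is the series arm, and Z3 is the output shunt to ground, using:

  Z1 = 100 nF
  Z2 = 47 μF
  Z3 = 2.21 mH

Step 1 — Angular frequency: ω = 2π·f = 2π·1.52e+04 = 9.55e+04 rad/s.
Step 2 — Component impedances:
  Z1: Z = 1/(jωC) = -j/(ω·C) = 0 - j104.7 Ω
  Z2: Z = 1/(jωC) = -j/(ω·C) = 0 - j0.2228 Ω
  Z3: Z = jωL = j·9.55e+04·0.00221 = 0 + j211.1 Ω
Step 3 — With open output, the series arm Z2 and the output shunt Z3 appear in series to ground: Z2 + Z3 = 0 + j210.8 Ω.
Step 4 — Parallel with input shunt Z1: Z_in = Z1 || (Z2 + Z3) = 0 - j208 Ω = 208∠-90.0° Ω.
Step 5 — Power factor: PF = cos(φ) = Re(Z)/|Z| = 0/208 = 0.
Step 6 — Type: Im(Z) = -208 ⇒ leading (phase φ = -90.0°).

PF = 0 (leading, φ = -90.0°)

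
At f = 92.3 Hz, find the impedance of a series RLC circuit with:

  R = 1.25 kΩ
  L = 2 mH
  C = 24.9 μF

Step 1 — Angular frequency: ω = 2π·f = 2π·92.3 = 579.9 rad/s.
Step 2 — Component impedances:
  R: Z = R = 1250 Ω
  L: Z = jωL = j·579.9·0.002 = 0 + j1.16 Ω
  C: Z = 1/(jωC) = -j/(ω·C) = 0 - j69.25 Ω
Step 3 — Series combination: Z_total = R + L + C = 1250 - j68.09 Ω = 1252∠-3.1° Ω.

Z = 1250 - j68.09 Ω = 1252∠-3.1° Ω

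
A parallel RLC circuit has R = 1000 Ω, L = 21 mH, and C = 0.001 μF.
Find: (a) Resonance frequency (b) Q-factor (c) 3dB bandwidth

Step 1 — Resonance: ω₀ = 1/√(LC) = 1/√(0.021·1e-09) = 2.182e+05 rad/s.
Step 2 — f₀ = ω₀/(2π) = 3.473e+04 Hz.
Step 3 — Parallel Q: Q = R/(ω₀L) = 1000/(2.182e+05·0.021) = 0.2182.
Step 4 — Bandwidth: Δω = ω₀/Q = 1e+06 rad/s; BW = Δω/(2π) = 1.592e+05 Hz.

(a) f₀ = 3.473e+04 Hz  (b) Q = 0.2182  (c) BW = 1.592e+05 Hz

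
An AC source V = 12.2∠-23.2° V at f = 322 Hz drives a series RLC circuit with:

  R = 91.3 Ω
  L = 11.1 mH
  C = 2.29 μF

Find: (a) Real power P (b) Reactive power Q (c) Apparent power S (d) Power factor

Step 1 — Angular frequency: ω = 2π·f = 2π·322 = 2023 rad/s.
Step 2 — Component impedances:
  R: Z = R = 91.3 Ω
  L: Z = jωL = j·2023·0.0111 = 0 + j22.46 Ω
  C: Z = 1/(jωC) = -j/(ω·C) = 0 - j215.8 Ω
Step 3 — Series combination: Z_total = R + L + C = 91.3 - j193.4 Ω = 213.9∠-64.7° Ω.
Step 4 — Source phasor: V = 12.2∠-23.2° V = 11.21 - j4.806 V.
Step 5 — Current: I = V / Z = 0.04271 + j0.03782 A = 0.05705∠41.5° A.
Step 6 — Complex power: S = V·I* = 0.2971 - j0.6294 VA.
Step 7 — Real power: P = Re(S) = 0.2971 W.
Step 8 — Reactive power: Q = Im(S) = -0.6294 VAR.
Step 9 — Apparent power: |S| = 0.696 VA.
Step 10 — Power factor: PF = P/|S| = 0.4269 (leading).

(a) P = 0.2971 W  (b) Q = -0.6294 VAR  (c) S = 0.696 VA  (d) PF = 0.4269 (leading)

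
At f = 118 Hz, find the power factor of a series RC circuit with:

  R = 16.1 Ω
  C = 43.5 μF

Step 1 — Angular frequency: ω = 2π·f = 2π·118 = 741.4 rad/s.
Step 2 — Component impedances:
  R: Z = R = 16.1 Ω
  C: Z = 1/(jωC) = -j/(ω·C) = 0 - j31.01 Ω
Step 3 — Series combination: Z_total = R + C = 16.1 - j31.01 Ω = 34.94∠-62.6° Ω.
Step 4 — Power factor: PF = cos(φ) = Re(Z)/|Z| = 16.1/34.94 = 0.4608.
Step 5 — Type: Im(Z) = -31.01 ⇒ leading (phase φ = -62.6°).

PF = 0.4608 (leading, φ = -62.6°)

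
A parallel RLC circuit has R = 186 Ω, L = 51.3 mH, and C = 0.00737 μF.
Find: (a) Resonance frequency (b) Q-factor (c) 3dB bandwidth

Step 1 — Resonance: ω₀ = 1/√(LC) = 1/√(0.0513·7.37e-09) = 5.143e+04 rad/s.
Step 2 — f₀ = ω₀/(2π) = 8185 Hz.
Step 3 — Parallel Q: Q = R/(ω₀L) = 186/(5.143e+04·0.0513) = 0.0705.
Step 4 — Bandwidth: Δω = ω₀/Q = 7.295e+05 rad/s; BW = Δω/(2π) = 1.161e+05 Hz.

(a) f₀ = 8185 Hz  (b) Q = 0.0705  (c) BW = 1.161e+05 Hz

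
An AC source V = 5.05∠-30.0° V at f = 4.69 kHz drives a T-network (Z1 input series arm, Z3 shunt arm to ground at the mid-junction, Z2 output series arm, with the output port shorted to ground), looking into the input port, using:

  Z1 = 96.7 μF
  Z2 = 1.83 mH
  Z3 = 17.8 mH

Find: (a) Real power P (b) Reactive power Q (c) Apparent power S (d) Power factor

Step 1 — Angular frequency: ω = 2π·f = 2π·4690 = 2.947e+04 rad/s.
Step 2 — Component impedances:
  Z1: Z = 1/(jωC) = -j/(ω·C) = 0 - j0.3509 Ω
  Z2: Z = jωL = j·2.947e+04·0.00183 = 0 + j53.93 Ω
  Z3: Z = jωL = j·2.947e+04·0.0178 = 0 + j524.5 Ω
Step 3 — With the output port shorted to ground, the output series arm Z2 runs from the junction to ground; the shunt arm Z3 also runs from the junction to ground. They appear in parallel: Z3 || Z2 = 0 + j48.9 Ω.
Step 4 — Series with input arm Z1: Z_in = Z1 + (Z3 || Z2) = 0 + j48.55 Ω = 48.55∠90.0° Ω.
Step 5 — Source phasor: V = 5.05∠-30.0° V = 4.373 - j2.525 V.
Step 6 — Current: I = V / Z = -0.05201 - j0.09008 A = 0.104∠-120.0° A.
Step 7 — Complex power: S = V·I* = 0 + j0.5253 VA.
Step 8 — Real power: P = Re(S) = 0 W.
Step 9 — Reactive power: Q = Im(S) = 0.5253 VAR.
Step 10 — Apparent power: |S| = 0.5253 VA.
Step 11 — Power factor: PF = P/|S| = 0 (lagging).

(a) P = 0 W  (b) Q = 0.5253 VAR  (c) S = 0.5253 VA  (d) PF = 0 (lagging)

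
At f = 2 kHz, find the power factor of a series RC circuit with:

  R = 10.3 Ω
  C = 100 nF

Step 1 — Angular frequency: ω = 2π·f = 2π·2000 = 1.257e+04 rad/s.
Step 2 — Component impedances:
  R: Z = R = 10.3 Ω
  C: Z = 1/(jωC) = -j/(ω·C) = 0 - j795.8 Ω
Step 3 — Series combination: Z_total = R + C = 10.3 - j795.8 Ω = 795.8∠-89.3° Ω.
Step 4 — Power factor: PF = cos(φ) = Re(Z)/|Z| = 10.3/795.8 = 0.01294.
Step 5 — Type: Im(Z) = -795.8 ⇒ leading (phase φ = -89.3°).

PF = 0.01294 (leading, φ = -89.3°)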